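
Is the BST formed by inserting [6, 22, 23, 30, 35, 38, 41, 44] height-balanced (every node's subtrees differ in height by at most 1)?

Tree (level-order array): [6, None, 22, None, 23, None, 30, None, 35, None, 38, None, 41, None, 44]
Definition: a tree is height-balanced if, at every node, |h(left) - h(right)| <= 1 (empty subtree has height -1).
Bottom-up per-node check:
  node 44: h_left=-1, h_right=-1, diff=0 [OK], height=0
  node 41: h_left=-1, h_right=0, diff=1 [OK], height=1
  node 38: h_left=-1, h_right=1, diff=2 [FAIL (|-1-1|=2 > 1)], height=2
  node 35: h_left=-1, h_right=2, diff=3 [FAIL (|-1-2|=3 > 1)], height=3
  node 30: h_left=-1, h_right=3, diff=4 [FAIL (|-1-3|=4 > 1)], height=4
  node 23: h_left=-1, h_right=4, diff=5 [FAIL (|-1-4|=5 > 1)], height=5
  node 22: h_left=-1, h_right=5, diff=6 [FAIL (|-1-5|=6 > 1)], height=6
  node 6: h_left=-1, h_right=6, diff=7 [FAIL (|-1-6|=7 > 1)], height=7
Node 38 violates the condition: |-1 - 1| = 2 > 1.
Result: Not balanced


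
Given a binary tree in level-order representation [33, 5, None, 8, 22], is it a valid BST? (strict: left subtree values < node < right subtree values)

Level-order array: [33, 5, None, 8, 22]
Validate using subtree bounds (lo, hi): at each node, require lo < value < hi,
then recurse left with hi=value and right with lo=value.
Preorder trace (stopping at first violation):
  at node 33 with bounds (-inf, +inf): OK
  at node 5 with bounds (-inf, 33): OK
  at node 8 with bounds (-inf, 5): VIOLATION
Node 8 violates its bound: not (-inf < 8 < 5).
Result: Not a valid BST


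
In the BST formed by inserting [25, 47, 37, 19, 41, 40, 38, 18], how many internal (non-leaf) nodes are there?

Tree built from: [25, 47, 37, 19, 41, 40, 38, 18]
Tree (level-order array): [25, 19, 47, 18, None, 37, None, None, None, None, 41, 40, None, 38]
Rule: An internal node has at least one child.
Per-node child counts:
  node 25: 2 child(ren)
  node 19: 1 child(ren)
  node 18: 0 child(ren)
  node 47: 1 child(ren)
  node 37: 1 child(ren)
  node 41: 1 child(ren)
  node 40: 1 child(ren)
  node 38: 0 child(ren)
Matching nodes: [25, 19, 47, 37, 41, 40]
Count of internal (non-leaf) nodes: 6


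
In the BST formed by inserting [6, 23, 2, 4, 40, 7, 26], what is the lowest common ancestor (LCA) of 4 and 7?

Tree insertion order: [6, 23, 2, 4, 40, 7, 26]
Tree (level-order array): [6, 2, 23, None, 4, 7, 40, None, None, None, None, 26]
In a BST, the LCA of p=4, q=7 is the first node v on the
root-to-leaf path with p <= v <= q (go left if both < v, right if both > v).
Walk from root:
  at 6: 4 <= 6 <= 7, this is the LCA
LCA = 6


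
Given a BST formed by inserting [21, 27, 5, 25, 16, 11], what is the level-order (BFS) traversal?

Tree insertion order: [21, 27, 5, 25, 16, 11]
Tree (level-order array): [21, 5, 27, None, 16, 25, None, 11]
BFS from the root, enqueuing left then right child of each popped node:
  queue [21] -> pop 21, enqueue [5, 27], visited so far: [21]
  queue [5, 27] -> pop 5, enqueue [16], visited so far: [21, 5]
  queue [27, 16] -> pop 27, enqueue [25], visited so far: [21, 5, 27]
  queue [16, 25] -> pop 16, enqueue [11], visited so far: [21, 5, 27, 16]
  queue [25, 11] -> pop 25, enqueue [none], visited so far: [21, 5, 27, 16, 25]
  queue [11] -> pop 11, enqueue [none], visited so far: [21, 5, 27, 16, 25, 11]
Result: [21, 5, 27, 16, 25, 11]


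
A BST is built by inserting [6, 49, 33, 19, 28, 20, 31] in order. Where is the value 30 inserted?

Starting tree (level order): [6, None, 49, 33, None, 19, None, None, 28, 20, 31]
Insertion path: 6 -> 49 -> 33 -> 19 -> 28 -> 31
Result: insert 30 as left child of 31
Final tree (level order): [6, None, 49, 33, None, 19, None, None, 28, 20, 31, None, None, 30]


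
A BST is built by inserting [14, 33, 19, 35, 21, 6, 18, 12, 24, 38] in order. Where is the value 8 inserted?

Starting tree (level order): [14, 6, 33, None, 12, 19, 35, None, None, 18, 21, None, 38, None, None, None, 24]
Insertion path: 14 -> 6 -> 12
Result: insert 8 as left child of 12
Final tree (level order): [14, 6, 33, None, 12, 19, 35, 8, None, 18, 21, None, 38, None, None, None, None, None, 24]


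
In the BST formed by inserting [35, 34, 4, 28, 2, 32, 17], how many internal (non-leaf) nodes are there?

Tree built from: [35, 34, 4, 28, 2, 32, 17]
Tree (level-order array): [35, 34, None, 4, None, 2, 28, None, None, 17, 32]
Rule: An internal node has at least one child.
Per-node child counts:
  node 35: 1 child(ren)
  node 34: 1 child(ren)
  node 4: 2 child(ren)
  node 2: 0 child(ren)
  node 28: 2 child(ren)
  node 17: 0 child(ren)
  node 32: 0 child(ren)
Matching nodes: [35, 34, 4, 28]
Count of internal (non-leaf) nodes: 4


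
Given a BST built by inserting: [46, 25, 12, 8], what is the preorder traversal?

Tree insertion order: [46, 25, 12, 8]
Tree (level-order array): [46, 25, None, 12, None, 8]
Preorder traversal: [46, 25, 12, 8]


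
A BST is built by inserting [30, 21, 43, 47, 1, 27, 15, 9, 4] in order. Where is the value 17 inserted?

Starting tree (level order): [30, 21, 43, 1, 27, None, 47, None, 15, None, None, None, None, 9, None, 4]
Insertion path: 30 -> 21 -> 1 -> 15
Result: insert 17 as right child of 15
Final tree (level order): [30, 21, 43, 1, 27, None, 47, None, 15, None, None, None, None, 9, 17, 4]


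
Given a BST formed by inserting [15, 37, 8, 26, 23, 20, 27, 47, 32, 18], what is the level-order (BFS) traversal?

Tree insertion order: [15, 37, 8, 26, 23, 20, 27, 47, 32, 18]
Tree (level-order array): [15, 8, 37, None, None, 26, 47, 23, 27, None, None, 20, None, None, 32, 18]
BFS from the root, enqueuing left then right child of each popped node:
  queue [15] -> pop 15, enqueue [8, 37], visited so far: [15]
  queue [8, 37] -> pop 8, enqueue [none], visited so far: [15, 8]
  queue [37] -> pop 37, enqueue [26, 47], visited so far: [15, 8, 37]
  queue [26, 47] -> pop 26, enqueue [23, 27], visited so far: [15, 8, 37, 26]
  queue [47, 23, 27] -> pop 47, enqueue [none], visited so far: [15, 8, 37, 26, 47]
  queue [23, 27] -> pop 23, enqueue [20], visited so far: [15, 8, 37, 26, 47, 23]
  queue [27, 20] -> pop 27, enqueue [32], visited so far: [15, 8, 37, 26, 47, 23, 27]
  queue [20, 32] -> pop 20, enqueue [18], visited so far: [15, 8, 37, 26, 47, 23, 27, 20]
  queue [32, 18] -> pop 32, enqueue [none], visited so far: [15, 8, 37, 26, 47, 23, 27, 20, 32]
  queue [18] -> pop 18, enqueue [none], visited so far: [15, 8, 37, 26, 47, 23, 27, 20, 32, 18]
Result: [15, 8, 37, 26, 47, 23, 27, 20, 32, 18]


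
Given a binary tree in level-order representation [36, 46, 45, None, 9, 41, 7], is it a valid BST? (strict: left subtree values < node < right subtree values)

Level-order array: [36, 46, 45, None, 9, 41, 7]
Validate using subtree bounds (lo, hi): at each node, require lo < value < hi,
then recurse left with hi=value and right with lo=value.
Preorder trace (stopping at first violation):
  at node 36 with bounds (-inf, +inf): OK
  at node 46 with bounds (-inf, 36): VIOLATION
Node 46 violates its bound: not (-inf < 46 < 36).
Result: Not a valid BST


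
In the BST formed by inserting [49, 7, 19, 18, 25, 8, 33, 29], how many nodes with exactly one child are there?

Tree built from: [49, 7, 19, 18, 25, 8, 33, 29]
Tree (level-order array): [49, 7, None, None, 19, 18, 25, 8, None, None, 33, None, None, 29]
Rule: These are nodes with exactly 1 non-null child.
Per-node child counts:
  node 49: 1 child(ren)
  node 7: 1 child(ren)
  node 19: 2 child(ren)
  node 18: 1 child(ren)
  node 8: 0 child(ren)
  node 25: 1 child(ren)
  node 33: 1 child(ren)
  node 29: 0 child(ren)
Matching nodes: [49, 7, 18, 25, 33]
Count of nodes with exactly one child: 5


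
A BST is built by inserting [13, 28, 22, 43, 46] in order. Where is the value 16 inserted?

Starting tree (level order): [13, None, 28, 22, 43, None, None, None, 46]
Insertion path: 13 -> 28 -> 22
Result: insert 16 as left child of 22
Final tree (level order): [13, None, 28, 22, 43, 16, None, None, 46]


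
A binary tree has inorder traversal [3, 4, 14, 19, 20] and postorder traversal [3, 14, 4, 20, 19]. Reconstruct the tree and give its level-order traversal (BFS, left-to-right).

Inorder:   [3, 4, 14, 19, 20]
Postorder: [3, 14, 4, 20, 19]
Algorithm: postorder visits root last, so walk postorder right-to-left;
each value is the root of the current inorder slice — split it at that
value, recurse on the right subtree first, then the left.
Recursive splits:
  root=19; inorder splits into left=[3, 4, 14], right=[20]
  root=20; inorder splits into left=[], right=[]
  root=4; inorder splits into left=[3], right=[14]
  root=14; inorder splits into left=[], right=[]
  root=3; inorder splits into left=[], right=[]
Reconstructed level-order: [19, 4, 20, 3, 14]


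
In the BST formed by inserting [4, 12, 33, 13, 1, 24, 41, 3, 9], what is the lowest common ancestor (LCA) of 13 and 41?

Tree insertion order: [4, 12, 33, 13, 1, 24, 41, 3, 9]
Tree (level-order array): [4, 1, 12, None, 3, 9, 33, None, None, None, None, 13, 41, None, 24]
In a BST, the LCA of p=13, q=41 is the first node v on the
root-to-leaf path with p <= v <= q (go left if both < v, right if both > v).
Walk from root:
  at 4: both 13 and 41 > 4, go right
  at 12: both 13 and 41 > 12, go right
  at 33: 13 <= 33 <= 41, this is the LCA
LCA = 33


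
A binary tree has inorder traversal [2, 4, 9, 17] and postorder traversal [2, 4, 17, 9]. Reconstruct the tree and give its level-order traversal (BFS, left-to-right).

Inorder:   [2, 4, 9, 17]
Postorder: [2, 4, 17, 9]
Algorithm: postorder visits root last, so walk postorder right-to-left;
each value is the root of the current inorder slice — split it at that
value, recurse on the right subtree first, then the left.
Recursive splits:
  root=9; inorder splits into left=[2, 4], right=[17]
  root=17; inorder splits into left=[], right=[]
  root=4; inorder splits into left=[2], right=[]
  root=2; inorder splits into left=[], right=[]
Reconstructed level-order: [9, 4, 17, 2]


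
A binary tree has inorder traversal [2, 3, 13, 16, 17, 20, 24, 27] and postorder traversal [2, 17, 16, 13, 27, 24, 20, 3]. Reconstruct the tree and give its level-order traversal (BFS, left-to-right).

Inorder:   [2, 3, 13, 16, 17, 20, 24, 27]
Postorder: [2, 17, 16, 13, 27, 24, 20, 3]
Algorithm: postorder visits root last, so walk postorder right-to-left;
each value is the root of the current inorder slice — split it at that
value, recurse on the right subtree first, then the left.
Recursive splits:
  root=3; inorder splits into left=[2], right=[13, 16, 17, 20, 24, 27]
  root=20; inorder splits into left=[13, 16, 17], right=[24, 27]
  root=24; inorder splits into left=[], right=[27]
  root=27; inorder splits into left=[], right=[]
  root=13; inorder splits into left=[], right=[16, 17]
  root=16; inorder splits into left=[], right=[17]
  root=17; inorder splits into left=[], right=[]
  root=2; inorder splits into left=[], right=[]
Reconstructed level-order: [3, 2, 20, 13, 24, 16, 27, 17]


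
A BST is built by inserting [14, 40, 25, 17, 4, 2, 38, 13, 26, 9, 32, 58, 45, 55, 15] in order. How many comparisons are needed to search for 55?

Search path for 55: 14 -> 40 -> 58 -> 45 -> 55
Found: True
Comparisons: 5


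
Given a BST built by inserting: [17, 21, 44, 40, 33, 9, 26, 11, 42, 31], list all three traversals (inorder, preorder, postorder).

Tree insertion order: [17, 21, 44, 40, 33, 9, 26, 11, 42, 31]
Tree (level-order array): [17, 9, 21, None, 11, None, 44, None, None, 40, None, 33, 42, 26, None, None, None, None, 31]
Inorder (L, root, R): [9, 11, 17, 21, 26, 31, 33, 40, 42, 44]
Preorder (root, L, R): [17, 9, 11, 21, 44, 40, 33, 26, 31, 42]
Postorder (L, R, root): [11, 9, 31, 26, 33, 42, 40, 44, 21, 17]


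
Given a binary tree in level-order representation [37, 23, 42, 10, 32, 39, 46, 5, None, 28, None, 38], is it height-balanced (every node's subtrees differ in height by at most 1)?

Tree (level-order array): [37, 23, 42, 10, 32, 39, 46, 5, None, 28, None, 38]
Definition: a tree is height-balanced if, at every node, |h(left) - h(right)| <= 1 (empty subtree has height -1).
Bottom-up per-node check:
  node 5: h_left=-1, h_right=-1, diff=0 [OK], height=0
  node 10: h_left=0, h_right=-1, diff=1 [OK], height=1
  node 28: h_left=-1, h_right=-1, diff=0 [OK], height=0
  node 32: h_left=0, h_right=-1, diff=1 [OK], height=1
  node 23: h_left=1, h_right=1, diff=0 [OK], height=2
  node 38: h_left=-1, h_right=-1, diff=0 [OK], height=0
  node 39: h_left=0, h_right=-1, diff=1 [OK], height=1
  node 46: h_left=-1, h_right=-1, diff=0 [OK], height=0
  node 42: h_left=1, h_right=0, diff=1 [OK], height=2
  node 37: h_left=2, h_right=2, diff=0 [OK], height=3
All nodes satisfy the balance condition.
Result: Balanced


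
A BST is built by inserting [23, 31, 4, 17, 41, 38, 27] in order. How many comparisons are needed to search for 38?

Search path for 38: 23 -> 31 -> 41 -> 38
Found: True
Comparisons: 4


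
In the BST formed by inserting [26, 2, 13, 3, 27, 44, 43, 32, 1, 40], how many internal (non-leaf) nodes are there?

Tree built from: [26, 2, 13, 3, 27, 44, 43, 32, 1, 40]
Tree (level-order array): [26, 2, 27, 1, 13, None, 44, None, None, 3, None, 43, None, None, None, 32, None, None, 40]
Rule: An internal node has at least one child.
Per-node child counts:
  node 26: 2 child(ren)
  node 2: 2 child(ren)
  node 1: 0 child(ren)
  node 13: 1 child(ren)
  node 3: 0 child(ren)
  node 27: 1 child(ren)
  node 44: 1 child(ren)
  node 43: 1 child(ren)
  node 32: 1 child(ren)
  node 40: 0 child(ren)
Matching nodes: [26, 2, 13, 27, 44, 43, 32]
Count of internal (non-leaf) nodes: 7


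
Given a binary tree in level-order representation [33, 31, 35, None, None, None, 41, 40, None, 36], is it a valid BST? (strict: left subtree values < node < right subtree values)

Level-order array: [33, 31, 35, None, None, None, 41, 40, None, 36]
Validate using subtree bounds (lo, hi): at each node, require lo < value < hi,
then recurse left with hi=value and right with lo=value.
Preorder trace (stopping at first violation):
  at node 33 with bounds (-inf, +inf): OK
  at node 31 with bounds (-inf, 33): OK
  at node 35 with bounds (33, +inf): OK
  at node 41 with bounds (35, +inf): OK
  at node 40 with bounds (35, 41): OK
  at node 36 with bounds (35, 40): OK
No violation found at any node.
Result: Valid BST


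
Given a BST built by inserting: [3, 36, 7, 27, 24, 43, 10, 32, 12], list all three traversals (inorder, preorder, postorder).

Tree insertion order: [3, 36, 7, 27, 24, 43, 10, 32, 12]
Tree (level-order array): [3, None, 36, 7, 43, None, 27, None, None, 24, 32, 10, None, None, None, None, 12]
Inorder (L, root, R): [3, 7, 10, 12, 24, 27, 32, 36, 43]
Preorder (root, L, R): [3, 36, 7, 27, 24, 10, 12, 32, 43]
Postorder (L, R, root): [12, 10, 24, 32, 27, 7, 43, 36, 3]


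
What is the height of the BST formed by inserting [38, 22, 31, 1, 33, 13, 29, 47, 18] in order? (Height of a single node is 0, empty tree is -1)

Insertion order: [38, 22, 31, 1, 33, 13, 29, 47, 18]
Tree (level-order array): [38, 22, 47, 1, 31, None, None, None, 13, 29, 33, None, 18]
Compute height bottom-up (empty subtree = -1):
  height(18) = 1 + max(-1, -1) = 0
  height(13) = 1 + max(-1, 0) = 1
  height(1) = 1 + max(-1, 1) = 2
  height(29) = 1 + max(-1, -1) = 0
  height(33) = 1 + max(-1, -1) = 0
  height(31) = 1 + max(0, 0) = 1
  height(22) = 1 + max(2, 1) = 3
  height(47) = 1 + max(-1, -1) = 0
  height(38) = 1 + max(3, 0) = 4
Height = 4


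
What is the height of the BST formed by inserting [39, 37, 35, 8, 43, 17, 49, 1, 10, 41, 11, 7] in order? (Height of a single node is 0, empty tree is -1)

Insertion order: [39, 37, 35, 8, 43, 17, 49, 1, 10, 41, 11, 7]
Tree (level-order array): [39, 37, 43, 35, None, 41, 49, 8, None, None, None, None, None, 1, 17, None, 7, 10, None, None, None, None, 11]
Compute height bottom-up (empty subtree = -1):
  height(7) = 1 + max(-1, -1) = 0
  height(1) = 1 + max(-1, 0) = 1
  height(11) = 1 + max(-1, -1) = 0
  height(10) = 1 + max(-1, 0) = 1
  height(17) = 1 + max(1, -1) = 2
  height(8) = 1 + max(1, 2) = 3
  height(35) = 1 + max(3, -1) = 4
  height(37) = 1 + max(4, -1) = 5
  height(41) = 1 + max(-1, -1) = 0
  height(49) = 1 + max(-1, -1) = 0
  height(43) = 1 + max(0, 0) = 1
  height(39) = 1 + max(5, 1) = 6
Height = 6


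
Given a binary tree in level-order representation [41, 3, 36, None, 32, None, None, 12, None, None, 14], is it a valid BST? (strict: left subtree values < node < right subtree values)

Level-order array: [41, 3, 36, None, 32, None, None, 12, None, None, 14]
Validate using subtree bounds (lo, hi): at each node, require lo < value < hi,
then recurse left with hi=value and right with lo=value.
Preorder trace (stopping at first violation):
  at node 41 with bounds (-inf, +inf): OK
  at node 3 with bounds (-inf, 41): OK
  at node 32 with bounds (3, 41): OK
  at node 12 with bounds (3, 32): OK
  at node 14 with bounds (12, 32): OK
  at node 36 with bounds (41, +inf): VIOLATION
Node 36 violates its bound: not (41 < 36 < +inf).
Result: Not a valid BST


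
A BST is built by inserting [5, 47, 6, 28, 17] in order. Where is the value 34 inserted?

Starting tree (level order): [5, None, 47, 6, None, None, 28, 17]
Insertion path: 5 -> 47 -> 6 -> 28
Result: insert 34 as right child of 28
Final tree (level order): [5, None, 47, 6, None, None, 28, 17, 34]


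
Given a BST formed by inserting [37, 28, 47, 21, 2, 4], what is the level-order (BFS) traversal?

Tree insertion order: [37, 28, 47, 21, 2, 4]
Tree (level-order array): [37, 28, 47, 21, None, None, None, 2, None, None, 4]
BFS from the root, enqueuing left then right child of each popped node:
  queue [37] -> pop 37, enqueue [28, 47], visited so far: [37]
  queue [28, 47] -> pop 28, enqueue [21], visited so far: [37, 28]
  queue [47, 21] -> pop 47, enqueue [none], visited so far: [37, 28, 47]
  queue [21] -> pop 21, enqueue [2], visited so far: [37, 28, 47, 21]
  queue [2] -> pop 2, enqueue [4], visited so far: [37, 28, 47, 21, 2]
  queue [4] -> pop 4, enqueue [none], visited so far: [37, 28, 47, 21, 2, 4]
Result: [37, 28, 47, 21, 2, 4]


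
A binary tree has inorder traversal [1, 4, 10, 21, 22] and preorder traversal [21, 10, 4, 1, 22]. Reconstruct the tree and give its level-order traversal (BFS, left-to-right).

Inorder:  [1, 4, 10, 21, 22]
Preorder: [21, 10, 4, 1, 22]
Algorithm: preorder visits root first, so consume preorder in order;
for each root, split the current inorder slice at that value into
left-subtree inorder and right-subtree inorder, then recurse.
Recursive splits:
  root=21; inorder splits into left=[1, 4, 10], right=[22]
  root=10; inorder splits into left=[1, 4], right=[]
  root=4; inorder splits into left=[1], right=[]
  root=1; inorder splits into left=[], right=[]
  root=22; inorder splits into left=[], right=[]
Reconstructed level-order: [21, 10, 22, 4, 1]


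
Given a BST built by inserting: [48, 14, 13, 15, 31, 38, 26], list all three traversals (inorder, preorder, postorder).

Tree insertion order: [48, 14, 13, 15, 31, 38, 26]
Tree (level-order array): [48, 14, None, 13, 15, None, None, None, 31, 26, 38]
Inorder (L, root, R): [13, 14, 15, 26, 31, 38, 48]
Preorder (root, L, R): [48, 14, 13, 15, 31, 26, 38]
Postorder (L, R, root): [13, 26, 38, 31, 15, 14, 48]


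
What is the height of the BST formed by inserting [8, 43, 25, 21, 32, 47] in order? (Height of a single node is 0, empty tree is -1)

Insertion order: [8, 43, 25, 21, 32, 47]
Tree (level-order array): [8, None, 43, 25, 47, 21, 32]
Compute height bottom-up (empty subtree = -1):
  height(21) = 1 + max(-1, -1) = 0
  height(32) = 1 + max(-1, -1) = 0
  height(25) = 1 + max(0, 0) = 1
  height(47) = 1 + max(-1, -1) = 0
  height(43) = 1 + max(1, 0) = 2
  height(8) = 1 + max(-1, 2) = 3
Height = 3


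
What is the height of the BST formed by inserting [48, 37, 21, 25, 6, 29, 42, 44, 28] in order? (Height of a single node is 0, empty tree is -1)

Insertion order: [48, 37, 21, 25, 6, 29, 42, 44, 28]
Tree (level-order array): [48, 37, None, 21, 42, 6, 25, None, 44, None, None, None, 29, None, None, 28]
Compute height bottom-up (empty subtree = -1):
  height(6) = 1 + max(-1, -1) = 0
  height(28) = 1 + max(-1, -1) = 0
  height(29) = 1 + max(0, -1) = 1
  height(25) = 1 + max(-1, 1) = 2
  height(21) = 1 + max(0, 2) = 3
  height(44) = 1 + max(-1, -1) = 0
  height(42) = 1 + max(-1, 0) = 1
  height(37) = 1 + max(3, 1) = 4
  height(48) = 1 + max(4, -1) = 5
Height = 5


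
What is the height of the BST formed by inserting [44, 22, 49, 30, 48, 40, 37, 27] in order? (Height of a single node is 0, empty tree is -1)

Insertion order: [44, 22, 49, 30, 48, 40, 37, 27]
Tree (level-order array): [44, 22, 49, None, 30, 48, None, 27, 40, None, None, None, None, 37]
Compute height bottom-up (empty subtree = -1):
  height(27) = 1 + max(-1, -1) = 0
  height(37) = 1 + max(-1, -1) = 0
  height(40) = 1 + max(0, -1) = 1
  height(30) = 1 + max(0, 1) = 2
  height(22) = 1 + max(-1, 2) = 3
  height(48) = 1 + max(-1, -1) = 0
  height(49) = 1 + max(0, -1) = 1
  height(44) = 1 + max(3, 1) = 4
Height = 4


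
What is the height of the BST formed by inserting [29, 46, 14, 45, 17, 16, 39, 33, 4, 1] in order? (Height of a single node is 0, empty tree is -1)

Insertion order: [29, 46, 14, 45, 17, 16, 39, 33, 4, 1]
Tree (level-order array): [29, 14, 46, 4, 17, 45, None, 1, None, 16, None, 39, None, None, None, None, None, 33]
Compute height bottom-up (empty subtree = -1):
  height(1) = 1 + max(-1, -1) = 0
  height(4) = 1 + max(0, -1) = 1
  height(16) = 1 + max(-1, -1) = 0
  height(17) = 1 + max(0, -1) = 1
  height(14) = 1 + max(1, 1) = 2
  height(33) = 1 + max(-1, -1) = 0
  height(39) = 1 + max(0, -1) = 1
  height(45) = 1 + max(1, -1) = 2
  height(46) = 1 + max(2, -1) = 3
  height(29) = 1 + max(2, 3) = 4
Height = 4


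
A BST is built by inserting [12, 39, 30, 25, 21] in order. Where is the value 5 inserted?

Starting tree (level order): [12, None, 39, 30, None, 25, None, 21]
Insertion path: 12
Result: insert 5 as left child of 12
Final tree (level order): [12, 5, 39, None, None, 30, None, 25, None, 21]


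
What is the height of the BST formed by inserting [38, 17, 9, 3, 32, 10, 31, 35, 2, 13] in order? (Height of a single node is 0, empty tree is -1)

Insertion order: [38, 17, 9, 3, 32, 10, 31, 35, 2, 13]
Tree (level-order array): [38, 17, None, 9, 32, 3, 10, 31, 35, 2, None, None, 13]
Compute height bottom-up (empty subtree = -1):
  height(2) = 1 + max(-1, -1) = 0
  height(3) = 1 + max(0, -1) = 1
  height(13) = 1 + max(-1, -1) = 0
  height(10) = 1 + max(-1, 0) = 1
  height(9) = 1 + max(1, 1) = 2
  height(31) = 1 + max(-1, -1) = 0
  height(35) = 1 + max(-1, -1) = 0
  height(32) = 1 + max(0, 0) = 1
  height(17) = 1 + max(2, 1) = 3
  height(38) = 1 + max(3, -1) = 4
Height = 4


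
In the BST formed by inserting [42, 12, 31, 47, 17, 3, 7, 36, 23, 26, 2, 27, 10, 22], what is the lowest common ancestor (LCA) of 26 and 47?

Tree insertion order: [42, 12, 31, 47, 17, 3, 7, 36, 23, 26, 2, 27, 10, 22]
Tree (level-order array): [42, 12, 47, 3, 31, None, None, 2, 7, 17, 36, None, None, None, 10, None, 23, None, None, None, None, 22, 26, None, None, None, 27]
In a BST, the LCA of p=26, q=47 is the first node v on the
root-to-leaf path with p <= v <= q (go left if both < v, right if both > v).
Walk from root:
  at 42: 26 <= 42 <= 47, this is the LCA
LCA = 42


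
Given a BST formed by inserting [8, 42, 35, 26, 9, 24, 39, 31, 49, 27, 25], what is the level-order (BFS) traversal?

Tree insertion order: [8, 42, 35, 26, 9, 24, 39, 31, 49, 27, 25]
Tree (level-order array): [8, None, 42, 35, 49, 26, 39, None, None, 9, 31, None, None, None, 24, 27, None, None, 25]
BFS from the root, enqueuing left then right child of each popped node:
  queue [8] -> pop 8, enqueue [42], visited so far: [8]
  queue [42] -> pop 42, enqueue [35, 49], visited so far: [8, 42]
  queue [35, 49] -> pop 35, enqueue [26, 39], visited so far: [8, 42, 35]
  queue [49, 26, 39] -> pop 49, enqueue [none], visited so far: [8, 42, 35, 49]
  queue [26, 39] -> pop 26, enqueue [9, 31], visited so far: [8, 42, 35, 49, 26]
  queue [39, 9, 31] -> pop 39, enqueue [none], visited so far: [8, 42, 35, 49, 26, 39]
  queue [9, 31] -> pop 9, enqueue [24], visited so far: [8, 42, 35, 49, 26, 39, 9]
  queue [31, 24] -> pop 31, enqueue [27], visited so far: [8, 42, 35, 49, 26, 39, 9, 31]
  queue [24, 27] -> pop 24, enqueue [25], visited so far: [8, 42, 35, 49, 26, 39, 9, 31, 24]
  queue [27, 25] -> pop 27, enqueue [none], visited so far: [8, 42, 35, 49, 26, 39, 9, 31, 24, 27]
  queue [25] -> pop 25, enqueue [none], visited so far: [8, 42, 35, 49, 26, 39, 9, 31, 24, 27, 25]
Result: [8, 42, 35, 49, 26, 39, 9, 31, 24, 27, 25]


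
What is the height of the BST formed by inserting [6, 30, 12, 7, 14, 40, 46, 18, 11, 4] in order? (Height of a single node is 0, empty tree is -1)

Insertion order: [6, 30, 12, 7, 14, 40, 46, 18, 11, 4]
Tree (level-order array): [6, 4, 30, None, None, 12, 40, 7, 14, None, 46, None, 11, None, 18]
Compute height bottom-up (empty subtree = -1):
  height(4) = 1 + max(-1, -1) = 0
  height(11) = 1 + max(-1, -1) = 0
  height(7) = 1 + max(-1, 0) = 1
  height(18) = 1 + max(-1, -1) = 0
  height(14) = 1 + max(-1, 0) = 1
  height(12) = 1 + max(1, 1) = 2
  height(46) = 1 + max(-1, -1) = 0
  height(40) = 1 + max(-1, 0) = 1
  height(30) = 1 + max(2, 1) = 3
  height(6) = 1 + max(0, 3) = 4
Height = 4


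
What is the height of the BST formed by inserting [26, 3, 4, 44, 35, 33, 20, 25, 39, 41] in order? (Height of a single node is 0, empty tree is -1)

Insertion order: [26, 3, 4, 44, 35, 33, 20, 25, 39, 41]
Tree (level-order array): [26, 3, 44, None, 4, 35, None, None, 20, 33, 39, None, 25, None, None, None, 41]
Compute height bottom-up (empty subtree = -1):
  height(25) = 1 + max(-1, -1) = 0
  height(20) = 1 + max(-1, 0) = 1
  height(4) = 1 + max(-1, 1) = 2
  height(3) = 1 + max(-1, 2) = 3
  height(33) = 1 + max(-1, -1) = 0
  height(41) = 1 + max(-1, -1) = 0
  height(39) = 1 + max(-1, 0) = 1
  height(35) = 1 + max(0, 1) = 2
  height(44) = 1 + max(2, -1) = 3
  height(26) = 1 + max(3, 3) = 4
Height = 4


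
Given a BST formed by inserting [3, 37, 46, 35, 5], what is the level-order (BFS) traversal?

Tree insertion order: [3, 37, 46, 35, 5]
Tree (level-order array): [3, None, 37, 35, 46, 5]
BFS from the root, enqueuing left then right child of each popped node:
  queue [3] -> pop 3, enqueue [37], visited so far: [3]
  queue [37] -> pop 37, enqueue [35, 46], visited so far: [3, 37]
  queue [35, 46] -> pop 35, enqueue [5], visited so far: [3, 37, 35]
  queue [46, 5] -> pop 46, enqueue [none], visited so far: [3, 37, 35, 46]
  queue [5] -> pop 5, enqueue [none], visited so far: [3, 37, 35, 46, 5]
Result: [3, 37, 35, 46, 5]


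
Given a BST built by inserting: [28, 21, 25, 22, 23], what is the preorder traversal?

Tree insertion order: [28, 21, 25, 22, 23]
Tree (level-order array): [28, 21, None, None, 25, 22, None, None, 23]
Preorder traversal: [28, 21, 25, 22, 23]


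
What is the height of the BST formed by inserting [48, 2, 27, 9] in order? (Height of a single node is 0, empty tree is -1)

Insertion order: [48, 2, 27, 9]
Tree (level-order array): [48, 2, None, None, 27, 9]
Compute height bottom-up (empty subtree = -1):
  height(9) = 1 + max(-1, -1) = 0
  height(27) = 1 + max(0, -1) = 1
  height(2) = 1 + max(-1, 1) = 2
  height(48) = 1 + max(2, -1) = 3
Height = 3


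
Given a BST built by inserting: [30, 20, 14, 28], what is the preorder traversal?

Tree insertion order: [30, 20, 14, 28]
Tree (level-order array): [30, 20, None, 14, 28]
Preorder traversal: [30, 20, 14, 28]


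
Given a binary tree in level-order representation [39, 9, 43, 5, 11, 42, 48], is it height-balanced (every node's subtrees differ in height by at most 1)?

Tree (level-order array): [39, 9, 43, 5, 11, 42, 48]
Definition: a tree is height-balanced if, at every node, |h(left) - h(right)| <= 1 (empty subtree has height -1).
Bottom-up per-node check:
  node 5: h_left=-1, h_right=-1, diff=0 [OK], height=0
  node 11: h_left=-1, h_right=-1, diff=0 [OK], height=0
  node 9: h_left=0, h_right=0, diff=0 [OK], height=1
  node 42: h_left=-1, h_right=-1, diff=0 [OK], height=0
  node 48: h_left=-1, h_right=-1, diff=0 [OK], height=0
  node 43: h_left=0, h_right=0, diff=0 [OK], height=1
  node 39: h_left=1, h_right=1, diff=0 [OK], height=2
All nodes satisfy the balance condition.
Result: Balanced


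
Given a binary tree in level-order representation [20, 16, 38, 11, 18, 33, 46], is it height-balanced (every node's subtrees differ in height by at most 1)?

Tree (level-order array): [20, 16, 38, 11, 18, 33, 46]
Definition: a tree is height-balanced if, at every node, |h(left) - h(right)| <= 1 (empty subtree has height -1).
Bottom-up per-node check:
  node 11: h_left=-1, h_right=-1, diff=0 [OK], height=0
  node 18: h_left=-1, h_right=-1, diff=0 [OK], height=0
  node 16: h_left=0, h_right=0, diff=0 [OK], height=1
  node 33: h_left=-1, h_right=-1, diff=0 [OK], height=0
  node 46: h_left=-1, h_right=-1, diff=0 [OK], height=0
  node 38: h_left=0, h_right=0, diff=0 [OK], height=1
  node 20: h_left=1, h_right=1, diff=0 [OK], height=2
All nodes satisfy the balance condition.
Result: Balanced


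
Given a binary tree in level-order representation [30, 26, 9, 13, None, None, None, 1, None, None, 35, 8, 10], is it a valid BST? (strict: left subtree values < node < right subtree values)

Level-order array: [30, 26, 9, 13, None, None, None, 1, None, None, 35, 8, 10]
Validate using subtree bounds (lo, hi): at each node, require lo < value < hi,
then recurse left with hi=value and right with lo=value.
Preorder trace (stopping at first violation):
  at node 30 with bounds (-inf, +inf): OK
  at node 26 with bounds (-inf, 30): OK
  at node 13 with bounds (-inf, 26): OK
  at node 1 with bounds (-inf, 13): OK
  at node 35 with bounds (1, 13): VIOLATION
Node 35 violates its bound: not (1 < 35 < 13).
Result: Not a valid BST


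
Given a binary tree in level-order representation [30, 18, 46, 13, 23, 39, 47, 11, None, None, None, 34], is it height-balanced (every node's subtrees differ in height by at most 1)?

Tree (level-order array): [30, 18, 46, 13, 23, 39, 47, 11, None, None, None, 34]
Definition: a tree is height-balanced if, at every node, |h(left) - h(right)| <= 1 (empty subtree has height -1).
Bottom-up per-node check:
  node 11: h_left=-1, h_right=-1, diff=0 [OK], height=0
  node 13: h_left=0, h_right=-1, diff=1 [OK], height=1
  node 23: h_left=-1, h_right=-1, diff=0 [OK], height=0
  node 18: h_left=1, h_right=0, diff=1 [OK], height=2
  node 34: h_left=-1, h_right=-1, diff=0 [OK], height=0
  node 39: h_left=0, h_right=-1, diff=1 [OK], height=1
  node 47: h_left=-1, h_right=-1, diff=0 [OK], height=0
  node 46: h_left=1, h_right=0, diff=1 [OK], height=2
  node 30: h_left=2, h_right=2, diff=0 [OK], height=3
All nodes satisfy the balance condition.
Result: Balanced


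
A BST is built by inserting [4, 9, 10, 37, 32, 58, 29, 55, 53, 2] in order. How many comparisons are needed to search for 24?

Search path for 24: 4 -> 9 -> 10 -> 37 -> 32 -> 29
Found: False
Comparisons: 6


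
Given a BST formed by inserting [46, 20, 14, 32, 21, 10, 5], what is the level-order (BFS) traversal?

Tree insertion order: [46, 20, 14, 32, 21, 10, 5]
Tree (level-order array): [46, 20, None, 14, 32, 10, None, 21, None, 5]
BFS from the root, enqueuing left then right child of each popped node:
  queue [46] -> pop 46, enqueue [20], visited so far: [46]
  queue [20] -> pop 20, enqueue [14, 32], visited so far: [46, 20]
  queue [14, 32] -> pop 14, enqueue [10], visited so far: [46, 20, 14]
  queue [32, 10] -> pop 32, enqueue [21], visited so far: [46, 20, 14, 32]
  queue [10, 21] -> pop 10, enqueue [5], visited so far: [46, 20, 14, 32, 10]
  queue [21, 5] -> pop 21, enqueue [none], visited so far: [46, 20, 14, 32, 10, 21]
  queue [5] -> pop 5, enqueue [none], visited so far: [46, 20, 14, 32, 10, 21, 5]
Result: [46, 20, 14, 32, 10, 21, 5]


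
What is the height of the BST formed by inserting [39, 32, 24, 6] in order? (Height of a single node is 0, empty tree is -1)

Insertion order: [39, 32, 24, 6]
Tree (level-order array): [39, 32, None, 24, None, 6]
Compute height bottom-up (empty subtree = -1):
  height(6) = 1 + max(-1, -1) = 0
  height(24) = 1 + max(0, -1) = 1
  height(32) = 1 + max(1, -1) = 2
  height(39) = 1 + max(2, -1) = 3
Height = 3


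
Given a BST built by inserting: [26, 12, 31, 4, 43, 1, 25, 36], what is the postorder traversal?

Tree insertion order: [26, 12, 31, 4, 43, 1, 25, 36]
Tree (level-order array): [26, 12, 31, 4, 25, None, 43, 1, None, None, None, 36]
Postorder traversal: [1, 4, 25, 12, 36, 43, 31, 26]


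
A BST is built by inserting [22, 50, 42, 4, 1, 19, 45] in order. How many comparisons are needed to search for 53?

Search path for 53: 22 -> 50
Found: False
Comparisons: 2


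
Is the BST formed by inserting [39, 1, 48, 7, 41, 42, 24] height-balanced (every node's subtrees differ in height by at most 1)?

Tree (level-order array): [39, 1, 48, None, 7, 41, None, None, 24, None, 42]
Definition: a tree is height-balanced if, at every node, |h(left) - h(right)| <= 1 (empty subtree has height -1).
Bottom-up per-node check:
  node 24: h_left=-1, h_right=-1, diff=0 [OK], height=0
  node 7: h_left=-1, h_right=0, diff=1 [OK], height=1
  node 1: h_left=-1, h_right=1, diff=2 [FAIL (|-1-1|=2 > 1)], height=2
  node 42: h_left=-1, h_right=-1, diff=0 [OK], height=0
  node 41: h_left=-1, h_right=0, diff=1 [OK], height=1
  node 48: h_left=1, h_right=-1, diff=2 [FAIL (|1--1|=2 > 1)], height=2
  node 39: h_left=2, h_right=2, diff=0 [OK], height=3
Node 1 violates the condition: |-1 - 1| = 2 > 1.
Result: Not balanced


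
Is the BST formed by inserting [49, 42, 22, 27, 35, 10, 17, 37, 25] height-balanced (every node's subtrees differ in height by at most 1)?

Tree (level-order array): [49, 42, None, 22, None, 10, 27, None, 17, 25, 35, None, None, None, None, None, 37]
Definition: a tree is height-balanced if, at every node, |h(left) - h(right)| <= 1 (empty subtree has height -1).
Bottom-up per-node check:
  node 17: h_left=-1, h_right=-1, diff=0 [OK], height=0
  node 10: h_left=-1, h_right=0, diff=1 [OK], height=1
  node 25: h_left=-1, h_right=-1, diff=0 [OK], height=0
  node 37: h_left=-1, h_right=-1, diff=0 [OK], height=0
  node 35: h_left=-1, h_right=0, diff=1 [OK], height=1
  node 27: h_left=0, h_right=1, diff=1 [OK], height=2
  node 22: h_left=1, h_right=2, diff=1 [OK], height=3
  node 42: h_left=3, h_right=-1, diff=4 [FAIL (|3--1|=4 > 1)], height=4
  node 49: h_left=4, h_right=-1, diff=5 [FAIL (|4--1|=5 > 1)], height=5
Node 42 violates the condition: |3 - -1| = 4 > 1.
Result: Not balanced


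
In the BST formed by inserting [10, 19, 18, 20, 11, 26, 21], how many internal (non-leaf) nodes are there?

Tree built from: [10, 19, 18, 20, 11, 26, 21]
Tree (level-order array): [10, None, 19, 18, 20, 11, None, None, 26, None, None, 21]
Rule: An internal node has at least one child.
Per-node child counts:
  node 10: 1 child(ren)
  node 19: 2 child(ren)
  node 18: 1 child(ren)
  node 11: 0 child(ren)
  node 20: 1 child(ren)
  node 26: 1 child(ren)
  node 21: 0 child(ren)
Matching nodes: [10, 19, 18, 20, 26]
Count of internal (non-leaf) nodes: 5


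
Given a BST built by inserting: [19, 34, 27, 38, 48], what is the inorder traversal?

Tree insertion order: [19, 34, 27, 38, 48]
Tree (level-order array): [19, None, 34, 27, 38, None, None, None, 48]
Inorder traversal: [19, 27, 34, 38, 48]


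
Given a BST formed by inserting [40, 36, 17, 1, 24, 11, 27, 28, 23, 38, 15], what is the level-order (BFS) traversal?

Tree insertion order: [40, 36, 17, 1, 24, 11, 27, 28, 23, 38, 15]
Tree (level-order array): [40, 36, None, 17, 38, 1, 24, None, None, None, 11, 23, 27, None, 15, None, None, None, 28]
BFS from the root, enqueuing left then right child of each popped node:
  queue [40] -> pop 40, enqueue [36], visited so far: [40]
  queue [36] -> pop 36, enqueue [17, 38], visited so far: [40, 36]
  queue [17, 38] -> pop 17, enqueue [1, 24], visited so far: [40, 36, 17]
  queue [38, 1, 24] -> pop 38, enqueue [none], visited so far: [40, 36, 17, 38]
  queue [1, 24] -> pop 1, enqueue [11], visited so far: [40, 36, 17, 38, 1]
  queue [24, 11] -> pop 24, enqueue [23, 27], visited so far: [40, 36, 17, 38, 1, 24]
  queue [11, 23, 27] -> pop 11, enqueue [15], visited so far: [40, 36, 17, 38, 1, 24, 11]
  queue [23, 27, 15] -> pop 23, enqueue [none], visited so far: [40, 36, 17, 38, 1, 24, 11, 23]
  queue [27, 15] -> pop 27, enqueue [28], visited so far: [40, 36, 17, 38, 1, 24, 11, 23, 27]
  queue [15, 28] -> pop 15, enqueue [none], visited so far: [40, 36, 17, 38, 1, 24, 11, 23, 27, 15]
  queue [28] -> pop 28, enqueue [none], visited so far: [40, 36, 17, 38, 1, 24, 11, 23, 27, 15, 28]
Result: [40, 36, 17, 38, 1, 24, 11, 23, 27, 15, 28]


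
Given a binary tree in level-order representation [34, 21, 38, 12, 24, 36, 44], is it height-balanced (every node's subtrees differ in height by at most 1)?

Tree (level-order array): [34, 21, 38, 12, 24, 36, 44]
Definition: a tree is height-balanced if, at every node, |h(left) - h(right)| <= 1 (empty subtree has height -1).
Bottom-up per-node check:
  node 12: h_left=-1, h_right=-1, diff=0 [OK], height=0
  node 24: h_left=-1, h_right=-1, diff=0 [OK], height=0
  node 21: h_left=0, h_right=0, diff=0 [OK], height=1
  node 36: h_left=-1, h_right=-1, diff=0 [OK], height=0
  node 44: h_left=-1, h_right=-1, diff=0 [OK], height=0
  node 38: h_left=0, h_right=0, diff=0 [OK], height=1
  node 34: h_left=1, h_right=1, diff=0 [OK], height=2
All nodes satisfy the balance condition.
Result: Balanced


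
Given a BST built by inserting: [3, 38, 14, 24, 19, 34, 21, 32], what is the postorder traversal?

Tree insertion order: [3, 38, 14, 24, 19, 34, 21, 32]
Tree (level-order array): [3, None, 38, 14, None, None, 24, 19, 34, None, 21, 32]
Postorder traversal: [21, 19, 32, 34, 24, 14, 38, 3]


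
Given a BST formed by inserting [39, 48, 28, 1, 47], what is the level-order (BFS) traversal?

Tree insertion order: [39, 48, 28, 1, 47]
Tree (level-order array): [39, 28, 48, 1, None, 47]
BFS from the root, enqueuing left then right child of each popped node:
  queue [39] -> pop 39, enqueue [28, 48], visited so far: [39]
  queue [28, 48] -> pop 28, enqueue [1], visited so far: [39, 28]
  queue [48, 1] -> pop 48, enqueue [47], visited so far: [39, 28, 48]
  queue [1, 47] -> pop 1, enqueue [none], visited so far: [39, 28, 48, 1]
  queue [47] -> pop 47, enqueue [none], visited so far: [39, 28, 48, 1, 47]
Result: [39, 28, 48, 1, 47]


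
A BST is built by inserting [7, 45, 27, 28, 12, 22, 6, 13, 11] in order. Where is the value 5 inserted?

Starting tree (level order): [7, 6, 45, None, None, 27, None, 12, 28, 11, 22, None, None, None, None, 13]
Insertion path: 7 -> 6
Result: insert 5 as left child of 6
Final tree (level order): [7, 6, 45, 5, None, 27, None, None, None, 12, 28, 11, 22, None, None, None, None, 13]


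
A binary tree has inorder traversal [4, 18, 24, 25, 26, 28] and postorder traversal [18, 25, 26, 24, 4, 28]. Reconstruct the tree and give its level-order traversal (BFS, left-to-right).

Inorder:   [4, 18, 24, 25, 26, 28]
Postorder: [18, 25, 26, 24, 4, 28]
Algorithm: postorder visits root last, so walk postorder right-to-left;
each value is the root of the current inorder slice — split it at that
value, recurse on the right subtree first, then the left.
Recursive splits:
  root=28; inorder splits into left=[4, 18, 24, 25, 26], right=[]
  root=4; inorder splits into left=[], right=[18, 24, 25, 26]
  root=24; inorder splits into left=[18], right=[25, 26]
  root=26; inorder splits into left=[25], right=[]
  root=25; inorder splits into left=[], right=[]
  root=18; inorder splits into left=[], right=[]
Reconstructed level-order: [28, 4, 24, 18, 26, 25]


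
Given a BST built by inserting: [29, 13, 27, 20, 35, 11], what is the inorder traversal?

Tree insertion order: [29, 13, 27, 20, 35, 11]
Tree (level-order array): [29, 13, 35, 11, 27, None, None, None, None, 20]
Inorder traversal: [11, 13, 20, 27, 29, 35]


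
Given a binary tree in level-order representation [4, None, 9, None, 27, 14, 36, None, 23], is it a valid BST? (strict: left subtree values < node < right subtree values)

Level-order array: [4, None, 9, None, 27, 14, 36, None, 23]
Validate using subtree bounds (lo, hi): at each node, require lo < value < hi,
then recurse left with hi=value and right with lo=value.
Preorder trace (stopping at first violation):
  at node 4 with bounds (-inf, +inf): OK
  at node 9 with bounds (4, +inf): OK
  at node 27 with bounds (9, +inf): OK
  at node 14 with bounds (9, 27): OK
  at node 23 with bounds (14, 27): OK
  at node 36 with bounds (27, +inf): OK
No violation found at any node.
Result: Valid BST
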